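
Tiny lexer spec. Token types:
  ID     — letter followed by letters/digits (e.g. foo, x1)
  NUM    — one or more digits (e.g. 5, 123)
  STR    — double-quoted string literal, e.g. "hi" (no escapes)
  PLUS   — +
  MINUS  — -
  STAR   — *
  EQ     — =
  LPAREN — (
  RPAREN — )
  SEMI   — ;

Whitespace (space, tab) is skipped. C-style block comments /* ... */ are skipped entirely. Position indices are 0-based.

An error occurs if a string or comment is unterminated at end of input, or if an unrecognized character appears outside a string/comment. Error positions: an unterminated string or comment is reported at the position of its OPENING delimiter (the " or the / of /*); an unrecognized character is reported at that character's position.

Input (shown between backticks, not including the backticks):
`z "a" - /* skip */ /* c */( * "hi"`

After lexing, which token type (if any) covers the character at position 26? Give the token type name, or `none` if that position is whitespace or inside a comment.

pos=0: emit ID 'z' (now at pos=1)
pos=2: enter STRING mode
pos=2: emit STR "a" (now at pos=5)
pos=6: emit MINUS '-'
pos=8: enter COMMENT mode (saw '/*')
exit COMMENT mode (now at pos=18)
pos=19: enter COMMENT mode (saw '/*')
exit COMMENT mode (now at pos=26)
pos=26: emit LPAREN '('
pos=28: emit STAR '*'
pos=30: enter STRING mode
pos=30: emit STR "hi" (now at pos=34)
DONE. 6 tokens: [ID, STR, MINUS, LPAREN, STAR, STR]
Position 26: char is '(' -> LPAREN

Answer: LPAREN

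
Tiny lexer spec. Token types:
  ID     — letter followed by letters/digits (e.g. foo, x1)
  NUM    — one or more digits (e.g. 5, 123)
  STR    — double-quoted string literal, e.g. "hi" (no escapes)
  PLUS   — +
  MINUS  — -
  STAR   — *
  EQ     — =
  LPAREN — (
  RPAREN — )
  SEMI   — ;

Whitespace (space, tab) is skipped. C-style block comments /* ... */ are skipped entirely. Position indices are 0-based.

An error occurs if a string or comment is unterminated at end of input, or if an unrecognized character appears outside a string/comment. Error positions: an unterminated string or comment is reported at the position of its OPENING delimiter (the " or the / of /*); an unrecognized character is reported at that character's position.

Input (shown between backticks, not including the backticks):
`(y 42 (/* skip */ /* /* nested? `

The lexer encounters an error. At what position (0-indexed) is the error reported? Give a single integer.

Answer: 18

Derivation:
pos=0: emit LPAREN '('
pos=1: emit ID 'y' (now at pos=2)
pos=3: emit NUM '42' (now at pos=5)
pos=6: emit LPAREN '('
pos=7: enter COMMENT mode (saw '/*')
exit COMMENT mode (now at pos=17)
pos=18: enter COMMENT mode (saw '/*')
pos=18: ERROR — unterminated comment (reached EOF)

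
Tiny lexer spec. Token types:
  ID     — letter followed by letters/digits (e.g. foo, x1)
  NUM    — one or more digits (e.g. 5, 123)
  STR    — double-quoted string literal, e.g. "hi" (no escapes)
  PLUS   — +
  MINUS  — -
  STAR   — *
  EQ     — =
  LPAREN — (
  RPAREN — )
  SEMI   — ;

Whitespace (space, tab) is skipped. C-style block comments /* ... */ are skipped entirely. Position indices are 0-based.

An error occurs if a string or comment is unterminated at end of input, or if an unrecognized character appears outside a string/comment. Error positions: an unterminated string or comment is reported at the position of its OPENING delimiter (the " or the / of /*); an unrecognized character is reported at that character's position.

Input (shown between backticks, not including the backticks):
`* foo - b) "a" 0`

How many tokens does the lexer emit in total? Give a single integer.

Answer: 7

Derivation:
pos=0: emit STAR '*'
pos=2: emit ID 'foo' (now at pos=5)
pos=6: emit MINUS '-'
pos=8: emit ID 'b' (now at pos=9)
pos=9: emit RPAREN ')'
pos=11: enter STRING mode
pos=11: emit STR "a" (now at pos=14)
pos=15: emit NUM '0' (now at pos=16)
DONE. 7 tokens: [STAR, ID, MINUS, ID, RPAREN, STR, NUM]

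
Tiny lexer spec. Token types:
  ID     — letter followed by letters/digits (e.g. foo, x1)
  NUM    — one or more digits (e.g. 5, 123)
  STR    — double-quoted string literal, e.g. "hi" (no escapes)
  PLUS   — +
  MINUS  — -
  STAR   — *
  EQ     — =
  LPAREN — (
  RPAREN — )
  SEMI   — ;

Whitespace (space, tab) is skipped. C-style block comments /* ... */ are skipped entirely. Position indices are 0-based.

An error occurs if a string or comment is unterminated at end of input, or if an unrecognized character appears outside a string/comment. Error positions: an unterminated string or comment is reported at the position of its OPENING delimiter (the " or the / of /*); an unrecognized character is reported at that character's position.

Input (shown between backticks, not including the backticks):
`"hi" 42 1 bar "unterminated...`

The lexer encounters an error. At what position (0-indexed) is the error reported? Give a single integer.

Answer: 14

Derivation:
pos=0: enter STRING mode
pos=0: emit STR "hi" (now at pos=4)
pos=5: emit NUM '42' (now at pos=7)
pos=8: emit NUM '1' (now at pos=9)
pos=10: emit ID 'bar' (now at pos=13)
pos=14: enter STRING mode
pos=14: ERROR — unterminated string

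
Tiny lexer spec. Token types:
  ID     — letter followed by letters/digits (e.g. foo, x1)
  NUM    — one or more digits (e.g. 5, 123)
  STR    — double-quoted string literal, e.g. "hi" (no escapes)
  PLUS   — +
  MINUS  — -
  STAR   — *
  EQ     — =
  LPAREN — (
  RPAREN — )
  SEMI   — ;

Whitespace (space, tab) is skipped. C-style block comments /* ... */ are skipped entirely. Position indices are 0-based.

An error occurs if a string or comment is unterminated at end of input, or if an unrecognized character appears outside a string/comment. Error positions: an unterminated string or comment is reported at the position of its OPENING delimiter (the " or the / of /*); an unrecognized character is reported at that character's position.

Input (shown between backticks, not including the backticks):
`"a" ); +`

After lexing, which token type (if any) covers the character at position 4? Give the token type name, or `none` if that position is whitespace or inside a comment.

Answer: RPAREN

Derivation:
pos=0: enter STRING mode
pos=0: emit STR "a" (now at pos=3)
pos=4: emit RPAREN ')'
pos=5: emit SEMI ';'
pos=7: emit PLUS '+'
DONE. 4 tokens: [STR, RPAREN, SEMI, PLUS]
Position 4: char is ')' -> RPAREN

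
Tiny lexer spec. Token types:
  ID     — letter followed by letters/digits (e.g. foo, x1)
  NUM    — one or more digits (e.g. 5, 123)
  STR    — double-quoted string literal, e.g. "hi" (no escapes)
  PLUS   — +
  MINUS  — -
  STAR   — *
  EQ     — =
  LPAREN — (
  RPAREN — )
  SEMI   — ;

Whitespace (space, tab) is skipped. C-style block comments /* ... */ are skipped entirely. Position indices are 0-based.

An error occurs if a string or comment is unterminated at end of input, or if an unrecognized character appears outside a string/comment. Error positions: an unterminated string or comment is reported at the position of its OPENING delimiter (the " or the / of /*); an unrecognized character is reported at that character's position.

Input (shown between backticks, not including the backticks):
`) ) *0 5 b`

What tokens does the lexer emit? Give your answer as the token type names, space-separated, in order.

Answer: RPAREN RPAREN STAR NUM NUM ID

Derivation:
pos=0: emit RPAREN ')'
pos=2: emit RPAREN ')'
pos=4: emit STAR '*'
pos=5: emit NUM '0' (now at pos=6)
pos=7: emit NUM '5' (now at pos=8)
pos=9: emit ID 'b' (now at pos=10)
DONE. 6 tokens: [RPAREN, RPAREN, STAR, NUM, NUM, ID]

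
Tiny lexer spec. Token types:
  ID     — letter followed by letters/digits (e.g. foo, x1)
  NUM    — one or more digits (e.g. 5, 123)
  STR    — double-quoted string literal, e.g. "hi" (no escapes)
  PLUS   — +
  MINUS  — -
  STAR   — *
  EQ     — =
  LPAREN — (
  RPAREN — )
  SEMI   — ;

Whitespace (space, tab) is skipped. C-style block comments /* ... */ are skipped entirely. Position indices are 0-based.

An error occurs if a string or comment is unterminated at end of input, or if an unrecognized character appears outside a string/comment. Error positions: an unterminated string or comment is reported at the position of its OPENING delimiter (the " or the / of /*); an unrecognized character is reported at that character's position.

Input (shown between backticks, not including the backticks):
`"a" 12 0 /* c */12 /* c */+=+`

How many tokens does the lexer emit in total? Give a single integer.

pos=0: enter STRING mode
pos=0: emit STR "a" (now at pos=3)
pos=4: emit NUM '12' (now at pos=6)
pos=7: emit NUM '0' (now at pos=8)
pos=9: enter COMMENT mode (saw '/*')
exit COMMENT mode (now at pos=16)
pos=16: emit NUM '12' (now at pos=18)
pos=19: enter COMMENT mode (saw '/*')
exit COMMENT mode (now at pos=26)
pos=26: emit PLUS '+'
pos=27: emit EQ '='
pos=28: emit PLUS '+'
DONE. 7 tokens: [STR, NUM, NUM, NUM, PLUS, EQ, PLUS]

Answer: 7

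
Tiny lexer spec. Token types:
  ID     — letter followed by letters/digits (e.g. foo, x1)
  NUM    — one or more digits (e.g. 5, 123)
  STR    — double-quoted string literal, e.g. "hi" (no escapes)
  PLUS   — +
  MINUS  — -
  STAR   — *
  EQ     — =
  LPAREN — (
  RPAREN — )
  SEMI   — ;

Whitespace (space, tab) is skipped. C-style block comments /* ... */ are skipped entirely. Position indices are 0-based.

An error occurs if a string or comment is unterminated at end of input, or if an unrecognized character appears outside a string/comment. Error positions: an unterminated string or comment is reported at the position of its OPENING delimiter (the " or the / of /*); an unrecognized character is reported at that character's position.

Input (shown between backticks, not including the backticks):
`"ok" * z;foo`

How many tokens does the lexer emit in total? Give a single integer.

Answer: 5

Derivation:
pos=0: enter STRING mode
pos=0: emit STR "ok" (now at pos=4)
pos=5: emit STAR '*'
pos=7: emit ID 'z' (now at pos=8)
pos=8: emit SEMI ';'
pos=9: emit ID 'foo' (now at pos=12)
DONE. 5 tokens: [STR, STAR, ID, SEMI, ID]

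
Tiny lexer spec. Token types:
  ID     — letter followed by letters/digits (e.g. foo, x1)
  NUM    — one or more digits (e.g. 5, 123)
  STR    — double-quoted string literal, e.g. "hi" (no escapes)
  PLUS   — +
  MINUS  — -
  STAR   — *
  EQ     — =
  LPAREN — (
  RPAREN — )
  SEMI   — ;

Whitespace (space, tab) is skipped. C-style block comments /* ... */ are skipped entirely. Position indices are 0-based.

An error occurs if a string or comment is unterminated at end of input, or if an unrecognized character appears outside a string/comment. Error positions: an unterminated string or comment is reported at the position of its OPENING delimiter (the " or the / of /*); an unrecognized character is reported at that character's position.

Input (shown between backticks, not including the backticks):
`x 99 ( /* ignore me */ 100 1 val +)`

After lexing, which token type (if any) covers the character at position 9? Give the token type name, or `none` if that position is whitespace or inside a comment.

Answer: none

Derivation:
pos=0: emit ID 'x' (now at pos=1)
pos=2: emit NUM '99' (now at pos=4)
pos=5: emit LPAREN '('
pos=7: enter COMMENT mode (saw '/*')
exit COMMENT mode (now at pos=22)
pos=23: emit NUM '100' (now at pos=26)
pos=27: emit NUM '1' (now at pos=28)
pos=29: emit ID 'val' (now at pos=32)
pos=33: emit PLUS '+'
pos=34: emit RPAREN ')'
DONE. 8 tokens: [ID, NUM, LPAREN, NUM, NUM, ID, PLUS, RPAREN]
Position 9: char is ' ' -> none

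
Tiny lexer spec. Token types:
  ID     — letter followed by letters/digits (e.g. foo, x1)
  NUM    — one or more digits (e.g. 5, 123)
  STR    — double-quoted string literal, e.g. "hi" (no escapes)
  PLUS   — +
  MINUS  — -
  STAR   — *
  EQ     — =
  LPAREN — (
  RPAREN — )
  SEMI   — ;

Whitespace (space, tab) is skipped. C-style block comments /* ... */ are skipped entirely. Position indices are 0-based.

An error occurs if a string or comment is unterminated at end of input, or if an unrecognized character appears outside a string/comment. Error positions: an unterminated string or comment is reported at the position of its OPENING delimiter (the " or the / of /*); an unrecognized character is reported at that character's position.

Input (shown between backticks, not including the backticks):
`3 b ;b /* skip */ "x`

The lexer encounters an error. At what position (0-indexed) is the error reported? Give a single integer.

pos=0: emit NUM '3' (now at pos=1)
pos=2: emit ID 'b' (now at pos=3)
pos=4: emit SEMI ';'
pos=5: emit ID 'b' (now at pos=6)
pos=7: enter COMMENT mode (saw '/*')
exit COMMENT mode (now at pos=17)
pos=18: enter STRING mode
pos=18: ERROR — unterminated string

Answer: 18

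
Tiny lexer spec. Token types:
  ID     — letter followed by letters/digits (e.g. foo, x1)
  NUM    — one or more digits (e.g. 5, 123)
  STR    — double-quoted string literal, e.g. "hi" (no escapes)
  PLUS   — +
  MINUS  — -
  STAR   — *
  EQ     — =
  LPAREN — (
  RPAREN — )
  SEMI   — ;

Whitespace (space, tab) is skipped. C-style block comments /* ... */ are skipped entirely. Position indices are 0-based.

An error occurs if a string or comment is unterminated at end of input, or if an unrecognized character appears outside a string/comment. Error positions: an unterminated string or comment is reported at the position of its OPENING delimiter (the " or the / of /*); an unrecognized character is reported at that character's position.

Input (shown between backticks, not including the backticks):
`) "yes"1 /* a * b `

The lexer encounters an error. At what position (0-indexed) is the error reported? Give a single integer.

pos=0: emit RPAREN ')'
pos=2: enter STRING mode
pos=2: emit STR "yes" (now at pos=7)
pos=7: emit NUM '1' (now at pos=8)
pos=9: enter COMMENT mode (saw '/*')
pos=9: ERROR — unterminated comment (reached EOF)

Answer: 9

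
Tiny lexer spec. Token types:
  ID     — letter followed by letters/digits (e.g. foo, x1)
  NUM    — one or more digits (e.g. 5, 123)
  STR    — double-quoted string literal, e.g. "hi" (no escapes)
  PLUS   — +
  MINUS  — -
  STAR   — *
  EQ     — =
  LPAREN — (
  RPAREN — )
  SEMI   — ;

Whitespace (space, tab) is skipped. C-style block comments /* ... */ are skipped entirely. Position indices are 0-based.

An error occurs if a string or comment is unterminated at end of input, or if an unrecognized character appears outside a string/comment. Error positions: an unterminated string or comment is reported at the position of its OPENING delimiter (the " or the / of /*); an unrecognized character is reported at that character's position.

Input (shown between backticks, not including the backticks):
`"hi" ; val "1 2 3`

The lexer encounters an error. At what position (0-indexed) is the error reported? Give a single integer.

Answer: 11

Derivation:
pos=0: enter STRING mode
pos=0: emit STR "hi" (now at pos=4)
pos=5: emit SEMI ';'
pos=7: emit ID 'val' (now at pos=10)
pos=11: enter STRING mode
pos=11: ERROR — unterminated string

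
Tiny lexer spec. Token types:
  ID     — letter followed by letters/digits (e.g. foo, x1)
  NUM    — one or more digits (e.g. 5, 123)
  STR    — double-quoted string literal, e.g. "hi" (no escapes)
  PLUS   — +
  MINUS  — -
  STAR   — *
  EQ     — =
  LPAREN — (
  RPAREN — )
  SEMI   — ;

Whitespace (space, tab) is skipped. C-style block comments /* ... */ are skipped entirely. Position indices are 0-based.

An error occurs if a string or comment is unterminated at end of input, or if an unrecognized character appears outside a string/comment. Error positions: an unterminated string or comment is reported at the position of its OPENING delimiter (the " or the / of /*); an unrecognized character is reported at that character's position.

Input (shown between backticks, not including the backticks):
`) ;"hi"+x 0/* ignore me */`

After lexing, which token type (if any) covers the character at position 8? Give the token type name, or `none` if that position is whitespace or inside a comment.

pos=0: emit RPAREN ')'
pos=2: emit SEMI ';'
pos=3: enter STRING mode
pos=3: emit STR "hi" (now at pos=7)
pos=7: emit PLUS '+'
pos=8: emit ID 'x' (now at pos=9)
pos=10: emit NUM '0' (now at pos=11)
pos=11: enter COMMENT mode (saw '/*')
exit COMMENT mode (now at pos=26)
DONE. 6 tokens: [RPAREN, SEMI, STR, PLUS, ID, NUM]
Position 8: char is 'x' -> ID

Answer: ID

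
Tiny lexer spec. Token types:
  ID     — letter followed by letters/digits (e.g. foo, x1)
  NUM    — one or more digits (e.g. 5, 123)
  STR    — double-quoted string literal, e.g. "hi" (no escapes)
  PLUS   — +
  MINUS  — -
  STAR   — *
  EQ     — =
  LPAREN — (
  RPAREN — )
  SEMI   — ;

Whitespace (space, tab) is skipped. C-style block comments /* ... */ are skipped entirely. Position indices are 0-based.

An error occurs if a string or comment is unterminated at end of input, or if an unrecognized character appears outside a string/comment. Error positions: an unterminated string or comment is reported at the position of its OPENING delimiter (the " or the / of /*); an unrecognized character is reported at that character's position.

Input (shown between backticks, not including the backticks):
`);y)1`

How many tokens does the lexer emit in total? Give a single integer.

pos=0: emit RPAREN ')'
pos=1: emit SEMI ';'
pos=2: emit ID 'y' (now at pos=3)
pos=3: emit RPAREN ')'
pos=4: emit NUM '1' (now at pos=5)
DONE. 5 tokens: [RPAREN, SEMI, ID, RPAREN, NUM]

Answer: 5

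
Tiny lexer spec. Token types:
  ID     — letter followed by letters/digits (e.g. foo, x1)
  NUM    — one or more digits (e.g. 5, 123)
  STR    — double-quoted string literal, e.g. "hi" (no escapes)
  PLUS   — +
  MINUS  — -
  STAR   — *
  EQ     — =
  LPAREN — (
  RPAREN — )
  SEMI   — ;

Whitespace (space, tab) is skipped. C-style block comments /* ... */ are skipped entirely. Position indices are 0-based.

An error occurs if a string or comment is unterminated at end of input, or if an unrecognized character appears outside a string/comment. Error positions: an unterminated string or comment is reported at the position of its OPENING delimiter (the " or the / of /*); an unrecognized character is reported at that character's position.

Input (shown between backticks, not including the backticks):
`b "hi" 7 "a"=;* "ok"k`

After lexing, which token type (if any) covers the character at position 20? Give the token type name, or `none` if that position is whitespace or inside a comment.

pos=0: emit ID 'b' (now at pos=1)
pos=2: enter STRING mode
pos=2: emit STR "hi" (now at pos=6)
pos=7: emit NUM '7' (now at pos=8)
pos=9: enter STRING mode
pos=9: emit STR "a" (now at pos=12)
pos=12: emit EQ '='
pos=13: emit SEMI ';'
pos=14: emit STAR '*'
pos=16: enter STRING mode
pos=16: emit STR "ok" (now at pos=20)
pos=20: emit ID 'k' (now at pos=21)
DONE. 9 tokens: [ID, STR, NUM, STR, EQ, SEMI, STAR, STR, ID]
Position 20: char is 'k' -> ID

Answer: ID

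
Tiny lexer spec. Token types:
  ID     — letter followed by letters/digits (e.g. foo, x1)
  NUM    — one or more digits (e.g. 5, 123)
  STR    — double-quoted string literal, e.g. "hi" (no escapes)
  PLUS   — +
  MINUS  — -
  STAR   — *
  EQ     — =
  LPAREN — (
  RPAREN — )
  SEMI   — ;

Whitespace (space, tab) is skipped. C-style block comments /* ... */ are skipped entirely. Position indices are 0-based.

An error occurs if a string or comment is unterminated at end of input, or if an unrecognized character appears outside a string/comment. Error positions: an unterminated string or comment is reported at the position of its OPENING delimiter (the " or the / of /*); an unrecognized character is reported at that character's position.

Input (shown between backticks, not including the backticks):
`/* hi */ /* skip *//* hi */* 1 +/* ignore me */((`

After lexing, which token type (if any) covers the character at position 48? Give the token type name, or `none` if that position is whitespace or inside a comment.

Answer: LPAREN

Derivation:
pos=0: enter COMMENT mode (saw '/*')
exit COMMENT mode (now at pos=8)
pos=9: enter COMMENT mode (saw '/*')
exit COMMENT mode (now at pos=19)
pos=19: enter COMMENT mode (saw '/*')
exit COMMENT mode (now at pos=27)
pos=27: emit STAR '*'
pos=29: emit NUM '1' (now at pos=30)
pos=31: emit PLUS '+'
pos=32: enter COMMENT mode (saw '/*')
exit COMMENT mode (now at pos=47)
pos=47: emit LPAREN '('
pos=48: emit LPAREN '('
DONE. 5 tokens: [STAR, NUM, PLUS, LPAREN, LPAREN]
Position 48: char is '(' -> LPAREN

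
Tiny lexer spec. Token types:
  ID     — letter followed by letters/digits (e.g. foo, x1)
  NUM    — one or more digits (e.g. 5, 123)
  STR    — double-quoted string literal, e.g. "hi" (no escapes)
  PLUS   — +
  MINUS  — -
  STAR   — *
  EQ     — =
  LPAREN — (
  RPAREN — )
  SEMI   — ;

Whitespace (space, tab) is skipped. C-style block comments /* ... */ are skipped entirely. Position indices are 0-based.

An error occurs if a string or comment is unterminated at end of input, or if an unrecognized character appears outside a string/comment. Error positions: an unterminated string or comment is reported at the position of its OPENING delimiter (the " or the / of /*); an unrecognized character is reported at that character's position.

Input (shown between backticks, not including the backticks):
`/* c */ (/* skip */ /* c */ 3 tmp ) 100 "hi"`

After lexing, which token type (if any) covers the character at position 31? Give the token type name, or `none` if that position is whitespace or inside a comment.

pos=0: enter COMMENT mode (saw '/*')
exit COMMENT mode (now at pos=7)
pos=8: emit LPAREN '('
pos=9: enter COMMENT mode (saw '/*')
exit COMMENT mode (now at pos=19)
pos=20: enter COMMENT mode (saw '/*')
exit COMMENT mode (now at pos=27)
pos=28: emit NUM '3' (now at pos=29)
pos=30: emit ID 'tmp' (now at pos=33)
pos=34: emit RPAREN ')'
pos=36: emit NUM '100' (now at pos=39)
pos=40: enter STRING mode
pos=40: emit STR "hi" (now at pos=44)
DONE. 6 tokens: [LPAREN, NUM, ID, RPAREN, NUM, STR]
Position 31: char is 'm' -> ID

Answer: ID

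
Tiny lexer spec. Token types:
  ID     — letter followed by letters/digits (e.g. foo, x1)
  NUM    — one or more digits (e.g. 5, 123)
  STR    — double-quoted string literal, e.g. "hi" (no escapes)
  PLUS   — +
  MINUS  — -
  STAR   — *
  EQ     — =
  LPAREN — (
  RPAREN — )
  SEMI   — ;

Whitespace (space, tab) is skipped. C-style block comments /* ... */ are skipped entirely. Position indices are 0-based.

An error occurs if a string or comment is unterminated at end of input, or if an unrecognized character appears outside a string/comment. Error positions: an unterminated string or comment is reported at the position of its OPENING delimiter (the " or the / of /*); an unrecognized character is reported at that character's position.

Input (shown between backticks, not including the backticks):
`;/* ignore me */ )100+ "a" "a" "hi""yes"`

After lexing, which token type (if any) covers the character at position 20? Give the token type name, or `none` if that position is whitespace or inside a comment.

Answer: NUM

Derivation:
pos=0: emit SEMI ';'
pos=1: enter COMMENT mode (saw '/*')
exit COMMENT mode (now at pos=16)
pos=17: emit RPAREN ')'
pos=18: emit NUM '100' (now at pos=21)
pos=21: emit PLUS '+'
pos=23: enter STRING mode
pos=23: emit STR "a" (now at pos=26)
pos=27: enter STRING mode
pos=27: emit STR "a" (now at pos=30)
pos=31: enter STRING mode
pos=31: emit STR "hi" (now at pos=35)
pos=35: enter STRING mode
pos=35: emit STR "yes" (now at pos=40)
DONE. 8 tokens: [SEMI, RPAREN, NUM, PLUS, STR, STR, STR, STR]
Position 20: char is '0' -> NUM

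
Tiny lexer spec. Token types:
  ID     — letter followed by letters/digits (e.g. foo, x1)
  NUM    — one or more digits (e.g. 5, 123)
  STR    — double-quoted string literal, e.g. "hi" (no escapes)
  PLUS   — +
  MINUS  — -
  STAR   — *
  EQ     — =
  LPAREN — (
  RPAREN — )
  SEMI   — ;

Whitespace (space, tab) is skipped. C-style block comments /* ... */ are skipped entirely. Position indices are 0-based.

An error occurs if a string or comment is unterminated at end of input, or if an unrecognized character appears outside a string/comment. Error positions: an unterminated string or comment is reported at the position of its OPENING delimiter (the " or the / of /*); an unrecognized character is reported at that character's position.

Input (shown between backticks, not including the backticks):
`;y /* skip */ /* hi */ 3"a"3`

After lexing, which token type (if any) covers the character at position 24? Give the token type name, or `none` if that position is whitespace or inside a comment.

pos=0: emit SEMI ';'
pos=1: emit ID 'y' (now at pos=2)
pos=3: enter COMMENT mode (saw '/*')
exit COMMENT mode (now at pos=13)
pos=14: enter COMMENT mode (saw '/*')
exit COMMENT mode (now at pos=22)
pos=23: emit NUM '3' (now at pos=24)
pos=24: enter STRING mode
pos=24: emit STR "a" (now at pos=27)
pos=27: emit NUM '3' (now at pos=28)
DONE. 5 tokens: [SEMI, ID, NUM, STR, NUM]
Position 24: char is '"' -> STR

Answer: STR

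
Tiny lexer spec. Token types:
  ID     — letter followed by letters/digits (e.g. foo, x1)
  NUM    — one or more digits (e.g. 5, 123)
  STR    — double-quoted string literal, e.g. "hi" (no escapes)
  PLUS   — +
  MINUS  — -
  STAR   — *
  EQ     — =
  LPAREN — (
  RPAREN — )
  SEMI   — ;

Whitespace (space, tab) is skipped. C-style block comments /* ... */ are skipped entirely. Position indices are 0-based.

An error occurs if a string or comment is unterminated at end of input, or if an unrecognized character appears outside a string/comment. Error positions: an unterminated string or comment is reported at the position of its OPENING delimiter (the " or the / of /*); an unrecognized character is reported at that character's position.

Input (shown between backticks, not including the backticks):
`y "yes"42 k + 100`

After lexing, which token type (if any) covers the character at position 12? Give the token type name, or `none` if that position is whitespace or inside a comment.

pos=0: emit ID 'y' (now at pos=1)
pos=2: enter STRING mode
pos=2: emit STR "yes" (now at pos=7)
pos=7: emit NUM '42' (now at pos=9)
pos=10: emit ID 'k' (now at pos=11)
pos=12: emit PLUS '+'
pos=14: emit NUM '100' (now at pos=17)
DONE. 6 tokens: [ID, STR, NUM, ID, PLUS, NUM]
Position 12: char is '+' -> PLUS

Answer: PLUS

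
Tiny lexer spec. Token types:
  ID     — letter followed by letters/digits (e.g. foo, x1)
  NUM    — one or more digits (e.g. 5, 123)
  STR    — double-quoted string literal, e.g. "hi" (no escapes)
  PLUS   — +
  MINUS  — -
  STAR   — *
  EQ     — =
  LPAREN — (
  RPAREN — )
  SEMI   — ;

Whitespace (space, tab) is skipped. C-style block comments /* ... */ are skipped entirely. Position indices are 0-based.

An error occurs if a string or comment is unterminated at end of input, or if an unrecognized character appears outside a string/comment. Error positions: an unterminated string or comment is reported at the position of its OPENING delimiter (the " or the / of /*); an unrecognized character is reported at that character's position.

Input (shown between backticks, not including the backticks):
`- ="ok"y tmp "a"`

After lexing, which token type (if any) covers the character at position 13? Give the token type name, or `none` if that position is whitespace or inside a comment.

Answer: STR

Derivation:
pos=0: emit MINUS '-'
pos=2: emit EQ '='
pos=3: enter STRING mode
pos=3: emit STR "ok" (now at pos=7)
pos=7: emit ID 'y' (now at pos=8)
pos=9: emit ID 'tmp' (now at pos=12)
pos=13: enter STRING mode
pos=13: emit STR "a" (now at pos=16)
DONE. 6 tokens: [MINUS, EQ, STR, ID, ID, STR]
Position 13: char is '"' -> STR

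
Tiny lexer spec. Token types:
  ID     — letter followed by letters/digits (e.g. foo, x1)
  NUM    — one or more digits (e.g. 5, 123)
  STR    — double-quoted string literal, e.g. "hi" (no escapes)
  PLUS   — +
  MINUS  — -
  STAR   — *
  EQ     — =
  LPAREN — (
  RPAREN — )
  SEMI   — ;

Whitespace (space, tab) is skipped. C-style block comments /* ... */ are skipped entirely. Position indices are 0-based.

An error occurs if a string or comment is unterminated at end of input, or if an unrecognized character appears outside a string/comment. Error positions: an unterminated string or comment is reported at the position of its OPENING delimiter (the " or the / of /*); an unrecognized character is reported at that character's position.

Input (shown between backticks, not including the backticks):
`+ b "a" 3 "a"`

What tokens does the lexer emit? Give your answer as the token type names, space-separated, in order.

pos=0: emit PLUS '+'
pos=2: emit ID 'b' (now at pos=3)
pos=4: enter STRING mode
pos=4: emit STR "a" (now at pos=7)
pos=8: emit NUM '3' (now at pos=9)
pos=10: enter STRING mode
pos=10: emit STR "a" (now at pos=13)
DONE. 5 tokens: [PLUS, ID, STR, NUM, STR]

Answer: PLUS ID STR NUM STR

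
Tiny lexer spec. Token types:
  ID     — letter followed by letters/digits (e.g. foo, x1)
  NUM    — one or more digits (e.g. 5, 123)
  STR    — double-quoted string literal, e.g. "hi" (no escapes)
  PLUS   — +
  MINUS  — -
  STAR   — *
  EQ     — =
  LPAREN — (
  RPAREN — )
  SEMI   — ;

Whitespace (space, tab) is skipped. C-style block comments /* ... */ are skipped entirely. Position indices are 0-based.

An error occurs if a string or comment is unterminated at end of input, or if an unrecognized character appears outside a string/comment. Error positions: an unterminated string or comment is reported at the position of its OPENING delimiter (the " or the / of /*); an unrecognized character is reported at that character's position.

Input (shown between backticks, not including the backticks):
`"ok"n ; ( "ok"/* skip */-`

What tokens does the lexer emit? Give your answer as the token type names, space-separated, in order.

pos=0: enter STRING mode
pos=0: emit STR "ok" (now at pos=4)
pos=4: emit ID 'n' (now at pos=5)
pos=6: emit SEMI ';'
pos=8: emit LPAREN '('
pos=10: enter STRING mode
pos=10: emit STR "ok" (now at pos=14)
pos=14: enter COMMENT mode (saw '/*')
exit COMMENT mode (now at pos=24)
pos=24: emit MINUS '-'
DONE. 6 tokens: [STR, ID, SEMI, LPAREN, STR, MINUS]

Answer: STR ID SEMI LPAREN STR MINUS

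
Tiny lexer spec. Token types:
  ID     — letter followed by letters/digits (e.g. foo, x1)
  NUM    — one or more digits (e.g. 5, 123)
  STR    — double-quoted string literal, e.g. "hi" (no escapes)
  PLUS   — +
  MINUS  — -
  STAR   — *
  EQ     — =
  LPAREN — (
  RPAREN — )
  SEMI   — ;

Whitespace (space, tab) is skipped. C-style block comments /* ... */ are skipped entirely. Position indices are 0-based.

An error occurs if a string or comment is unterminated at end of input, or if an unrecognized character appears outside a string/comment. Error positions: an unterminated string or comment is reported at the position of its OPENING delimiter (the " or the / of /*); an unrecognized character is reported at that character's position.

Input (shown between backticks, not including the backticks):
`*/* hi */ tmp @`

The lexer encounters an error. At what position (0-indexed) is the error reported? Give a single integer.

pos=0: emit STAR '*'
pos=1: enter COMMENT mode (saw '/*')
exit COMMENT mode (now at pos=9)
pos=10: emit ID 'tmp' (now at pos=13)
pos=14: ERROR — unrecognized char '@'

Answer: 14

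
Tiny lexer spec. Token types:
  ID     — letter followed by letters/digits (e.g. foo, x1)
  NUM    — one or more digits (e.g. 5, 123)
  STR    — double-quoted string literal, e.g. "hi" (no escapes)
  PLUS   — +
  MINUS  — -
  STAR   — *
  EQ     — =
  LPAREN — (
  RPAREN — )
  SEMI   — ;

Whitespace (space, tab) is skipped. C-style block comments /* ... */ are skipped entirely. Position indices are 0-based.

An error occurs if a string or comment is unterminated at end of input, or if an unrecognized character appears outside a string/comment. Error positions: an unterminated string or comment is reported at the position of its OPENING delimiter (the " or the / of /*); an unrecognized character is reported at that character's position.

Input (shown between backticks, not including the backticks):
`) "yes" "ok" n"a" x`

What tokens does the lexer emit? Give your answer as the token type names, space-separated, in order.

Answer: RPAREN STR STR ID STR ID

Derivation:
pos=0: emit RPAREN ')'
pos=2: enter STRING mode
pos=2: emit STR "yes" (now at pos=7)
pos=8: enter STRING mode
pos=8: emit STR "ok" (now at pos=12)
pos=13: emit ID 'n' (now at pos=14)
pos=14: enter STRING mode
pos=14: emit STR "a" (now at pos=17)
pos=18: emit ID 'x' (now at pos=19)
DONE. 6 tokens: [RPAREN, STR, STR, ID, STR, ID]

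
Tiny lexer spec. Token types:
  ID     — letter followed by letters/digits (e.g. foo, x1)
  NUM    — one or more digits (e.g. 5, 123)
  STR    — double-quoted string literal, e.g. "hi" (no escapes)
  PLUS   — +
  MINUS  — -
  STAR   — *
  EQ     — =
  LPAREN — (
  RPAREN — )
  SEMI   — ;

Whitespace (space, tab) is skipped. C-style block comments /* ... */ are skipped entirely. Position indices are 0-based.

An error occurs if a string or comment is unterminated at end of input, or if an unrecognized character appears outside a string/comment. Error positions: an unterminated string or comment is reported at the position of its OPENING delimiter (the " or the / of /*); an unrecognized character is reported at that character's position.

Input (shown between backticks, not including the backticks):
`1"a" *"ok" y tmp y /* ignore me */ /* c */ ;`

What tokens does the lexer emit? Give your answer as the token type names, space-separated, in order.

pos=0: emit NUM '1' (now at pos=1)
pos=1: enter STRING mode
pos=1: emit STR "a" (now at pos=4)
pos=5: emit STAR '*'
pos=6: enter STRING mode
pos=6: emit STR "ok" (now at pos=10)
pos=11: emit ID 'y' (now at pos=12)
pos=13: emit ID 'tmp' (now at pos=16)
pos=17: emit ID 'y' (now at pos=18)
pos=19: enter COMMENT mode (saw '/*')
exit COMMENT mode (now at pos=34)
pos=35: enter COMMENT mode (saw '/*')
exit COMMENT mode (now at pos=42)
pos=43: emit SEMI ';'
DONE. 8 tokens: [NUM, STR, STAR, STR, ID, ID, ID, SEMI]

Answer: NUM STR STAR STR ID ID ID SEMI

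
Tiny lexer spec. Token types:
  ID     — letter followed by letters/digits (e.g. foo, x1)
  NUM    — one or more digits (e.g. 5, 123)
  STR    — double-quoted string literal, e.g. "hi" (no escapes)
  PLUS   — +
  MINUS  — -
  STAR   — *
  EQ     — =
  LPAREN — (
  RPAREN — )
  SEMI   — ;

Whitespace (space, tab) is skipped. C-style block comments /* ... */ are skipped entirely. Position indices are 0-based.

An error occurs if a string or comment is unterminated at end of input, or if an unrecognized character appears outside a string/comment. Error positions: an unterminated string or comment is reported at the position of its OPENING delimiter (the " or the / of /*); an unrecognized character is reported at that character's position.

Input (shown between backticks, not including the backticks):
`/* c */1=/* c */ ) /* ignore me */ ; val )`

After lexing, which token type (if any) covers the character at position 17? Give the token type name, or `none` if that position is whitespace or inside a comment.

pos=0: enter COMMENT mode (saw '/*')
exit COMMENT mode (now at pos=7)
pos=7: emit NUM '1' (now at pos=8)
pos=8: emit EQ '='
pos=9: enter COMMENT mode (saw '/*')
exit COMMENT mode (now at pos=16)
pos=17: emit RPAREN ')'
pos=19: enter COMMENT mode (saw '/*')
exit COMMENT mode (now at pos=34)
pos=35: emit SEMI ';'
pos=37: emit ID 'val' (now at pos=40)
pos=41: emit RPAREN ')'
DONE. 6 tokens: [NUM, EQ, RPAREN, SEMI, ID, RPAREN]
Position 17: char is ')' -> RPAREN

Answer: RPAREN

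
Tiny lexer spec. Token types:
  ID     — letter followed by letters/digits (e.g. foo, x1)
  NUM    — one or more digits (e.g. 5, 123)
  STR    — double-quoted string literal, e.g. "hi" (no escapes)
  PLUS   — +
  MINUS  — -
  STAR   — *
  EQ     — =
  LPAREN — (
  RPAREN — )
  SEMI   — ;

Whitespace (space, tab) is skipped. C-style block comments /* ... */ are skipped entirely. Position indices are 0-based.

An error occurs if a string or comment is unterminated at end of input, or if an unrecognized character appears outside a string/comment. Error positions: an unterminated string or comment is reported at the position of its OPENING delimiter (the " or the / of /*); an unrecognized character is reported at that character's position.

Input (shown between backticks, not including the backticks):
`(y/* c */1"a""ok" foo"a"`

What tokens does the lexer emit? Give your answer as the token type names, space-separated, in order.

pos=0: emit LPAREN '('
pos=1: emit ID 'y' (now at pos=2)
pos=2: enter COMMENT mode (saw '/*')
exit COMMENT mode (now at pos=9)
pos=9: emit NUM '1' (now at pos=10)
pos=10: enter STRING mode
pos=10: emit STR "a" (now at pos=13)
pos=13: enter STRING mode
pos=13: emit STR "ok" (now at pos=17)
pos=18: emit ID 'foo' (now at pos=21)
pos=21: enter STRING mode
pos=21: emit STR "a" (now at pos=24)
DONE. 7 tokens: [LPAREN, ID, NUM, STR, STR, ID, STR]

Answer: LPAREN ID NUM STR STR ID STR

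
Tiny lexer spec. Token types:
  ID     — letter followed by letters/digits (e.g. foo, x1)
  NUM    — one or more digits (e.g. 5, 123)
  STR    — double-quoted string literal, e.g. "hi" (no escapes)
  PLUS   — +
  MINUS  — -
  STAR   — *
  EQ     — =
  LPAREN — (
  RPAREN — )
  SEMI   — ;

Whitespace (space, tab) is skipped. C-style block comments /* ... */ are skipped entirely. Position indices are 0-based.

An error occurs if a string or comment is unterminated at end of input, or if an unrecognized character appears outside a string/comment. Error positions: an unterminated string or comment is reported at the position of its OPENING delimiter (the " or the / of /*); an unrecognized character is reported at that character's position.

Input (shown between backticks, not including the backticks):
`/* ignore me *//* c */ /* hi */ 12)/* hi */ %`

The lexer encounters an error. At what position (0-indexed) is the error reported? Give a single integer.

pos=0: enter COMMENT mode (saw '/*')
exit COMMENT mode (now at pos=15)
pos=15: enter COMMENT mode (saw '/*')
exit COMMENT mode (now at pos=22)
pos=23: enter COMMENT mode (saw '/*')
exit COMMENT mode (now at pos=31)
pos=32: emit NUM '12' (now at pos=34)
pos=34: emit RPAREN ')'
pos=35: enter COMMENT mode (saw '/*')
exit COMMENT mode (now at pos=43)
pos=44: ERROR — unrecognized char '%'

Answer: 44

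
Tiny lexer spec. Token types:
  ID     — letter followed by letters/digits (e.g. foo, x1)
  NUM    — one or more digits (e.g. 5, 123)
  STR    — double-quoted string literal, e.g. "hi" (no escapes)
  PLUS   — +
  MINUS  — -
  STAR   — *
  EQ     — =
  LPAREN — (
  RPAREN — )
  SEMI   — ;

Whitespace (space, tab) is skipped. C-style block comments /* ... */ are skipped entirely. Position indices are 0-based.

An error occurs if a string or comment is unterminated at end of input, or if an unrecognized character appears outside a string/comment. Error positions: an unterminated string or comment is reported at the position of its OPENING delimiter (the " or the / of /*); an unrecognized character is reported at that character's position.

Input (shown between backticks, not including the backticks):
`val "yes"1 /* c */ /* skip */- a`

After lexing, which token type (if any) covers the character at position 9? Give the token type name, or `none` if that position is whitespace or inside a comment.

pos=0: emit ID 'val' (now at pos=3)
pos=4: enter STRING mode
pos=4: emit STR "yes" (now at pos=9)
pos=9: emit NUM '1' (now at pos=10)
pos=11: enter COMMENT mode (saw '/*')
exit COMMENT mode (now at pos=18)
pos=19: enter COMMENT mode (saw '/*')
exit COMMENT mode (now at pos=29)
pos=29: emit MINUS '-'
pos=31: emit ID 'a' (now at pos=32)
DONE. 5 tokens: [ID, STR, NUM, MINUS, ID]
Position 9: char is '1' -> NUM

Answer: NUM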